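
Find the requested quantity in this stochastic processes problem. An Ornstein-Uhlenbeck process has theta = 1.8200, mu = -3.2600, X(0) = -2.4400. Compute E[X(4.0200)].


E[X(t)] = mu + (X(0) - mu)*exp(-theta*t)
= -3.2600 + (-2.4400 - -3.2600)*exp(-1.8200*4.0200)
= -3.2600 + 0.8200 * 6.6455e-04
= -3.2595

-3.2595


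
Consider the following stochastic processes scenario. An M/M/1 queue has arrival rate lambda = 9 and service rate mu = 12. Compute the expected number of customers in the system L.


rho = 9/12 = 0.7500
L = rho/(1-rho)
= 0.7500/0.2500
= 3.0000

3.0000


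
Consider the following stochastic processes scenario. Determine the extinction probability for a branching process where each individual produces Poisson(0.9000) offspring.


Since mu = 0.9000 <= 1, extinction probability = 1.

1.0000


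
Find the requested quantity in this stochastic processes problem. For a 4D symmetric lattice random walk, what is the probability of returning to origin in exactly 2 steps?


P(return in 2 steps) = P(reverse first step) = 1/(2d)
= 1/8
= 0.1250

0.1250


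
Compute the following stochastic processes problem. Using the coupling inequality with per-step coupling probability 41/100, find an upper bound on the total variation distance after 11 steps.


TV distance bound <= (1-delta)^n
= (1 - 0.4100)^11
= 0.5900^11
= 0.0030

0.0030


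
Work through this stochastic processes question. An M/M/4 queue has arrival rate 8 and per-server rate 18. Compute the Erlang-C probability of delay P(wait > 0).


a = lambda/mu = 0.4444
rho = a/c = 0.1111
Erlang-C formula applied:
C(c,a) = 0.0012

0.0012


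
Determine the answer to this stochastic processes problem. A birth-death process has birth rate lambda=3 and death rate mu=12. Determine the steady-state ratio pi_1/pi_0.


For birth-death process, pi_n/pi_0 = (lambda/mu)^n
= (3/12)^1
= 0.2500

0.2500


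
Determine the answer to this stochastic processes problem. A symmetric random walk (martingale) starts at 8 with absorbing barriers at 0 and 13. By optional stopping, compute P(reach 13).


By optional stopping theorem: E(M at tau) = M(0) = 8
P(hit 13)*13 + P(hit 0)*0 = 8
P(hit 13) = (8 - 0)/(13 - 0) = 8/13 = 0.6154

0.6154


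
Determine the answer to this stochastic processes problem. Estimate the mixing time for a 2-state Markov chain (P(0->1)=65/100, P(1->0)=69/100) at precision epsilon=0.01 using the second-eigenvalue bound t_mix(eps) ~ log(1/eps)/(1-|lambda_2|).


lambda_2 = |1 - p01 - p10| = |1 - 0.6500 - 0.6900| = 0.3400
t_mix ~ log(1/eps)/(1 - |lambda_2|)
= log(100)/(1 - 0.3400) = 4.6052/0.6600
= 6.9775

6.9775


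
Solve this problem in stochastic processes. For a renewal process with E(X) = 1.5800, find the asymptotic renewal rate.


Long-run renewal rate = 1/E(X)
= 1/1.5800
= 0.6329

0.6329


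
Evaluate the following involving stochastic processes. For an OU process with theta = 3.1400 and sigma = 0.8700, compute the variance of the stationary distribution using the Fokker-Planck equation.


Stationary variance = sigma^2 / (2*theta)
= 0.8700^2 / (2*3.1400)
= 0.7569 / 6.2800
= 0.1205

0.1205


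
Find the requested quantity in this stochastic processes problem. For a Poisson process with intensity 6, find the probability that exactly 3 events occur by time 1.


P(N(t)=k) = (lambda*t)^k * exp(-lambda*t) / k!
lambda*t = 6
= 6^3 * exp(-6) / 3!
= 216 * 0.0025 / 6
= 0.0892

0.0892


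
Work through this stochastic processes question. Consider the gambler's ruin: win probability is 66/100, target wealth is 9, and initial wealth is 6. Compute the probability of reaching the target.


Gambler's ruin formula:
r = q/p = 0.3400/0.6600 = 0.5152
P(win) = (1 - r^i)/(1 - r^N)
= (1 - 0.5152^6)/(1 - 0.5152^9)
= 0.9838

0.9838


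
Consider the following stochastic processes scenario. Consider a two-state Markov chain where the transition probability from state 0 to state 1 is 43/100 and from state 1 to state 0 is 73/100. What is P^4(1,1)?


Computing P^4 by matrix multiplication.
P = [[0.5700, 0.4300], [0.7300, 0.2700]]
After raising P to the power 4:
P^4(1,1) = 0.3711

0.3711


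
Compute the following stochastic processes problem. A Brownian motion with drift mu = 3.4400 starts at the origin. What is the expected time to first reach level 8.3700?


Expected first passage time = a/mu
= 8.3700/3.4400
= 2.4331

2.4331


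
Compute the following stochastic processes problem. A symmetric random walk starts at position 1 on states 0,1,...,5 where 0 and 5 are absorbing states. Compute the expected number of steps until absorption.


For symmetric RW on 0,...,N with absorbing barriers, E(i) = i*(N-i)
E(1) = 1 * 4 = 4

4


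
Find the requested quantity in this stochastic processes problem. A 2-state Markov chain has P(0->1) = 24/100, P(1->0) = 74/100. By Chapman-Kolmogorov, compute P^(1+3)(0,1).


P^4 = P^1 * P^3
Computing via matrix multiplication of the transition matrix.
Entry (0,1) of P^4 = 0.2449

0.2449


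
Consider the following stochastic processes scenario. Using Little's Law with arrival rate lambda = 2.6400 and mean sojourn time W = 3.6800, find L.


Little's Law: L = lambda * W
= 2.6400 * 3.6800
= 9.7152

9.7152


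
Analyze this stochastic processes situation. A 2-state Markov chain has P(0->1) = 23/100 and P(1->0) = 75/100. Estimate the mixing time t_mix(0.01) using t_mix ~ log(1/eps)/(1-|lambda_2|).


lambda_2 = |1 - p01 - p10| = |1 - 0.2300 - 0.7500| = 0.0200
t_mix ~ log(1/eps)/(1 - |lambda_2|)
= log(100)/(1 - 0.0200) = 4.6052/0.9800
= 4.6992

4.6992


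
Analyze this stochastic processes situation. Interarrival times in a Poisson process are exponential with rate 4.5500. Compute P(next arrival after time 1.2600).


P(X > t) = exp(-lambda * t)
= exp(-4.5500 * 1.2600)
= exp(-5.7330) = 0.0032

0.0032


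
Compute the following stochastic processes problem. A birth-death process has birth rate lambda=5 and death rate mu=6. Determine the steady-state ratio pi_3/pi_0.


For birth-death process, pi_n/pi_0 = (lambda/mu)^n
= (5/6)^3
= 0.5787

0.5787


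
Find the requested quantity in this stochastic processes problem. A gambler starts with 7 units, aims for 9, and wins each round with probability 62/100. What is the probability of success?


Gambler's ruin formula:
r = q/p = 0.3800/0.6200 = 0.6129
P(win) = (1 - r^i)/(1 - r^N)
= (1 - 0.6129^7)/(1 - 0.6129^9)
= 0.9795

0.9795


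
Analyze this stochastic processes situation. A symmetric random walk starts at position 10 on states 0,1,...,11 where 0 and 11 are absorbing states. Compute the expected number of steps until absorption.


For symmetric RW on 0,...,N with absorbing barriers, E(i) = i*(N-i)
E(10) = 10 * 1 = 10

10


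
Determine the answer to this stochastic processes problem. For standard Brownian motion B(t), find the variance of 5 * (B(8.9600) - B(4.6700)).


Var(alpha*(B(t)-B(s))) = alpha^2 * (t-s)
= 5^2 * (8.9600 - 4.6700)
= 25 * 4.2900
= 107.2500

107.2500


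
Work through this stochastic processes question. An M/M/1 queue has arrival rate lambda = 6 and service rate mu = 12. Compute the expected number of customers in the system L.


rho = 6/12 = 0.5000
L = rho/(1-rho)
= 0.5000/0.5000
= 1.0000

1.0000


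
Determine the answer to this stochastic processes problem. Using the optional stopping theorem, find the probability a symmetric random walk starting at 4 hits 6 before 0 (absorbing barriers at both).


By optional stopping theorem: E(M at tau) = M(0) = 4
P(hit 6)*6 + P(hit 0)*0 = 4
P(hit 6) = (4 - 0)/(6 - 0) = 2/3 = 0.6667

0.6667


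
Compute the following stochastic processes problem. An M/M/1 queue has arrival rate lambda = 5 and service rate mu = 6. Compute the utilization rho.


rho = lambda/mu
= 5/6
= 0.8333

0.8333


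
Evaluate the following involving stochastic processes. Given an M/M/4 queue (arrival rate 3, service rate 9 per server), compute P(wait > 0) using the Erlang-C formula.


a = lambda/mu = 0.3333
rho = a/c = 0.0833
Erlang-C formula applied:
C(c,a) = 4.0209e-04

4.0209e-04


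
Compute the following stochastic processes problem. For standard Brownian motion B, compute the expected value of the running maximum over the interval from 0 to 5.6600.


E(max B(s)) = sqrt(2t/pi)
= sqrt(2*5.6600/pi)
= sqrt(3.6033)
= 1.8982

1.8982


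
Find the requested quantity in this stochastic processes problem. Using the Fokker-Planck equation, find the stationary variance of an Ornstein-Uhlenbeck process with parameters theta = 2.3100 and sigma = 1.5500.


Stationary variance = sigma^2 / (2*theta)
= 1.5500^2 / (2*2.3100)
= 2.4025 / 4.6200
= 0.5200

0.5200


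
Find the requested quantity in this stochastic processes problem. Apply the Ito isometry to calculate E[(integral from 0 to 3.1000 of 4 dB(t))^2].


By Ito isometry: E[(int f dB)^2] = int f^2 dt
= 4^2 * 3.1000
= 16 * 3.1000 = 49.6000

49.6000


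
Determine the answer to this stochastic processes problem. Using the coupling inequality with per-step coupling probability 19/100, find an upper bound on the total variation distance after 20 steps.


TV distance bound <= (1-delta)^n
= (1 - 0.1900)^20
= 0.8100^20
= 0.0148

0.0148


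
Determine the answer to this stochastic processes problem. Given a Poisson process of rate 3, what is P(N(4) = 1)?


P(N(t)=k) = (lambda*t)^k * exp(-lambda*t) / k!
lambda*t = 12
= 12^1 * exp(-12) / 1!
= 12 * 6.1442e-06 / 1
= 7.3731e-05

7.3731e-05


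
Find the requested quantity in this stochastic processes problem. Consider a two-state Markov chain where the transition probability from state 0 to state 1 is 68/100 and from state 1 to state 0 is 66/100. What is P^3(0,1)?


Computing P^3 by matrix multiplication.
P = [[0.3200, 0.6800], [0.6600, 0.3400]]
After raising P to the power 3:
P^3(0,1) = 0.5274

0.5274


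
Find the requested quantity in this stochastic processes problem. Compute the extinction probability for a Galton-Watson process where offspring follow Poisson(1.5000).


Since mu = 1.5000 > 1, extinction prob q < 1.
Solve s = exp(mu*(s-1)) iteratively.
q = 0.4172

0.4172


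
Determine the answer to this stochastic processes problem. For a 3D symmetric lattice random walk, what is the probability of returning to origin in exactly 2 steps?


P(return in 2 steps) = P(reverse first step) = 1/(2d)
= 1/6
= 0.1667

0.1667


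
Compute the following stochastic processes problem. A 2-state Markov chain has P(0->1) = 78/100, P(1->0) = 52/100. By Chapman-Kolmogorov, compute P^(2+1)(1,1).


P^3 = P^2 * P^1
Computing via matrix multiplication of the transition matrix.
Entry (1,1) of P^3 = 0.5892

0.5892


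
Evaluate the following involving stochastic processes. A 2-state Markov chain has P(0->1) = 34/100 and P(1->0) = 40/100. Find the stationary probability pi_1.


Stationary distribution: pi_0 = p10/(p01+p10), pi_1 = p01/(p01+p10)
p01 = 0.3400, p10 = 0.4000
pi_1 = 0.4595

0.4595


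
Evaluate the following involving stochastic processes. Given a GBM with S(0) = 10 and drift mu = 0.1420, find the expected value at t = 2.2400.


E[S(t)] = S(0) * exp(mu * t)
= 10 * exp(0.1420 * 2.2400)
= 10 * 1.3745
= 13.7449

13.7449


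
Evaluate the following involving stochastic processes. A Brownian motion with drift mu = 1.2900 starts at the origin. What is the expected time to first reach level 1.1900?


Expected first passage time = a/mu
= 1.1900/1.2900
= 0.9225

0.9225


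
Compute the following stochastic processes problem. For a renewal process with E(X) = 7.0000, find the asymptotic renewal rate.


Long-run renewal rate = 1/E(X)
= 1/7.0000
= 0.1429

0.1429


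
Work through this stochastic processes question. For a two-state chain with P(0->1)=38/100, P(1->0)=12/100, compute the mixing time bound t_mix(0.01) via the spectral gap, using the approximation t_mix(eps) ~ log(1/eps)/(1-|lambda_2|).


lambda_2 = |1 - p01 - p10| = |1 - 0.3800 - 0.1200| = 0.5000
t_mix ~ log(1/eps)/(1 - |lambda_2|)
= log(100)/(1 - 0.5000) = 4.6052/0.5000
= 9.2103

9.2103


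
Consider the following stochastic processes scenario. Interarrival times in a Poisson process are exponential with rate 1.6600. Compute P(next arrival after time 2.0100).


P(X > t) = exp(-lambda * t)
= exp(-1.6600 * 2.0100)
= exp(-3.3366) = 0.0356

0.0356


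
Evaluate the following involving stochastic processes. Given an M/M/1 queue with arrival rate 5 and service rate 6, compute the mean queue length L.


rho = 5/6 = 0.8333
L = rho/(1-rho)
= 0.8333/0.1667
= 5.0000

5.0000


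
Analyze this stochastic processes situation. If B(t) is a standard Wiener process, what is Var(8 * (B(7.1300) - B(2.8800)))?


Var(alpha*(B(t)-B(s))) = alpha^2 * (t-s)
= 8^2 * (7.1300 - 2.8800)
= 64 * 4.2500
= 272.0000

272.0000


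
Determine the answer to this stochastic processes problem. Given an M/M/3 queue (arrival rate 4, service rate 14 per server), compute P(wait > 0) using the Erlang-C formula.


a = lambda/mu = 0.2857
rho = a/c = 0.0952
Erlang-C formula applied:
C(c,a) = 0.0032

0.0032


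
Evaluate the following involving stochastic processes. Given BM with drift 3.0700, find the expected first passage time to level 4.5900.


Expected first passage time = a/mu
= 4.5900/3.0700
= 1.4951

1.4951


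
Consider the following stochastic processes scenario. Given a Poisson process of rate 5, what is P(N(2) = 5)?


P(N(t)=k) = (lambda*t)^k * exp(-lambda*t) / k!
lambda*t = 10
= 10^5 * exp(-10) / 5!
= 100000 * 4.5400e-05 / 120
= 0.0378

0.0378


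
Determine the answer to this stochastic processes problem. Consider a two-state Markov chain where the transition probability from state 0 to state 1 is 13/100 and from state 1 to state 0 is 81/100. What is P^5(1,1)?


Computing P^5 by matrix multiplication.
P = [[0.8700, 0.1300], [0.8100, 0.1900]]
After raising P to the power 5:
P^5(1,1) = 0.1383

0.1383


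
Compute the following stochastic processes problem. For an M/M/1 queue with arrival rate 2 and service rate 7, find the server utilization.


rho = lambda/mu
= 2/7
= 0.2857

0.2857


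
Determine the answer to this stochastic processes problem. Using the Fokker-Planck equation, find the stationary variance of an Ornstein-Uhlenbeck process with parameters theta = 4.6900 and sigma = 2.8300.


Stationary variance = sigma^2 / (2*theta)
= 2.8300^2 / (2*4.6900)
= 8.0089 / 9.3800
= 0.8538

0.8538


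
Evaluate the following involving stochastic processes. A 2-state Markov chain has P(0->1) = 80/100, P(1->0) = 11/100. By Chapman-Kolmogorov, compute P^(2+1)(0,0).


P^3 = P^2 * P^1
Computing via matrix multiplication of the transition matrix.
Entry (0,0) of P^3 = 0.1215

0.1215


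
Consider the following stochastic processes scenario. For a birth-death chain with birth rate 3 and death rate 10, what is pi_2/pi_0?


For birth-death process, pi_n/pi_0 = (lambda/mu)^n
= (3/10)^2
= 0.0900

0.0900


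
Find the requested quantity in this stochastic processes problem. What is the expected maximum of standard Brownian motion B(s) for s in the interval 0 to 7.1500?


E(max B(s)) = sqrt(2t/pi)
= sqrt(2*7.1500/pi)
= sqrt(4.5518)
= 2.1335

2.1335


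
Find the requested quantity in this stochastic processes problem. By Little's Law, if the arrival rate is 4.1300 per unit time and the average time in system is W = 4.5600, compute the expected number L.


Little's Law: L = lambda * W
= 4.1300 * 4.5600
= 18.8328

18.8328


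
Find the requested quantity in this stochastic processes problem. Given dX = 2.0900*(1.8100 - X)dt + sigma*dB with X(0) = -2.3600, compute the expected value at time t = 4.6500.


E[X(t)] = mu + (X(0) - mu)*exp(-theta*t)
= 1.8100 + (-2.3600 - 1.8100)*exp(-2.0900*4.6500)
= 1.8100 + -4.1700 * 6.0160e-05
= 1.8097

1.8097


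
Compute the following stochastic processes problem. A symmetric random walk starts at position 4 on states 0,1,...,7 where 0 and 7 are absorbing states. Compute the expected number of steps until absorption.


For symmetric RW on 0,...,N with absorbing barriers, E(i) = i*(N-i)
E(4) = 4 * 3 = 12

12


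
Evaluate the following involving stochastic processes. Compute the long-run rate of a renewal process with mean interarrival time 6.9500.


Long-run renewal rate = 1/E(X)
= 1/6.9500
= 0.1439

0.1439


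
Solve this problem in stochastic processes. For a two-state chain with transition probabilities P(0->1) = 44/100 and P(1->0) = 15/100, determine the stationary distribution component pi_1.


Stationary distribution: pi_0 = p10/(p01+p10), pi_1 = p01/(p01+p10)
p01 = 0.4400, p10 = 0.1500
pi_1 = 0.7458

0.7458


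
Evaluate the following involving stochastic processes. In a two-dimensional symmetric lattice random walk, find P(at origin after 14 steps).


P = C(14,7)^2 / 4^14
= 3432^2 / 268435456
= 11778624 / 268435456
= 0.0439

0.0439


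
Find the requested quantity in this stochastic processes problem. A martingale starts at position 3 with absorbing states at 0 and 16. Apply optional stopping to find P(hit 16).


By optional stopping theorem: E(M at tau) = M(0) = 3
P(hit 16)*16 + P(hit 0)*0 = 3
P(hit 16) = (3 - 0)/(16 - 0) = 3/16 = 0.1875

0.1875


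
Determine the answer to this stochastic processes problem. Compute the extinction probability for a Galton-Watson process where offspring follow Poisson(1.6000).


Since mu = 1.6000 > 1, extinction prob q < 1.
Solve s = exp(mu*(s-1)) iteratively.
q = 0.3580

0.3580


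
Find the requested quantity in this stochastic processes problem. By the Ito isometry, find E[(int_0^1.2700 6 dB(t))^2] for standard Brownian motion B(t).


By Ito isometry: E[(int f dB)^2] = int f^2 dt
= 6^2 * 1.2700
= 36 * 1.2700 = 45.7200

45.7200


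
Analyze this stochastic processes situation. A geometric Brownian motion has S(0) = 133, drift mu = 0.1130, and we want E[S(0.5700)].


E[S(t)] = S(0) * exp(mu * t)
= 133 * exp(0.1130 * 0.5700)
= 133 * 1.0665
= 141.8484

141.8484


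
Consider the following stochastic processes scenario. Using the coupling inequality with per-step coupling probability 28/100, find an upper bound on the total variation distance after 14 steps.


TV distance bound <= (1-delta)^n
= (1 - 0.2800)^14
= 0.7200^14
= 0.0101

0.0101


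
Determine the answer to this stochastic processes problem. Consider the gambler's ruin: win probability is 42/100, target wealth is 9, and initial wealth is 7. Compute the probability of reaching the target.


Gambler's ruin formula:
r = q/p = 0.5800/0.4200 = 1.3810
P(win) = (1 - r^i)/(1 - r^N)
= (1 - 1.3810^7)/(1 - 1.3810^9)
= 0.4968

0.4968


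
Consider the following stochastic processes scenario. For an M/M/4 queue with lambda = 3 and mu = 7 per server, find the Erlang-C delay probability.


a = lambda/mu = 0.4286
rho = a/c = 0.1071
Erlang-C formula applied:
C(c,a) = 0.0010

0.0010


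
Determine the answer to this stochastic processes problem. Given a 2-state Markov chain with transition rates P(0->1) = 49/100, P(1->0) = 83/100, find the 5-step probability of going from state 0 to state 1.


Computing P^5 by matrix multiplication.
P = [[0.5100, 0.4900], [0.8300, 0.1700]]
After raising P to the power 5:
P^5(0,1) = 0.3725

0.3725


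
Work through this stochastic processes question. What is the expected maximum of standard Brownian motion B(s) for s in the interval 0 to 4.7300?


E(max B(s)) = sqrt(2t/pi)
= sqrt(2*4.7300/pi)
= sqrt(3.0112)
= 1.7353

1.7353


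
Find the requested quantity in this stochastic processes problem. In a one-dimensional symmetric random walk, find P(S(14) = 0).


P(S(14) = 0) = C(14,7) / 4^7
= 3432 / 16384
= 0.2095

0.2095


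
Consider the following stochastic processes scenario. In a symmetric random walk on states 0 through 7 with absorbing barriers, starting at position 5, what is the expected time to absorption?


For symmetric RW on 0,...,N with absorbing barriers, E(i) = i*(N-i)
E(5) = 5 * 2 = 10

10


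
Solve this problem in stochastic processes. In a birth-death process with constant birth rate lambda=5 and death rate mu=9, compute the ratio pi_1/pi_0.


For birth-death process, pi_n/pi_0 = (lambda/mu)^n
= (5/9)^1
= 0.5556

0.5556


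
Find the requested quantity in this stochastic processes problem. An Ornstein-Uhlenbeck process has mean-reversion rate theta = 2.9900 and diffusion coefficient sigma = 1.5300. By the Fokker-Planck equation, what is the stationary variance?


Stationary variance = sigma^2 / (2*theta)
= 1.5300^2 / (2*2.9900)
= 2.3409 / 5.9800
= 0.3915

0.3915


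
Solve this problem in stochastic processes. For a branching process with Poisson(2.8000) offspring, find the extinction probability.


Since mu = 2.8000 > 1, extinction prob q < 1.
Solve s = exp(mu*(s-1)) iteratively.
q = 0.0750

0.0750


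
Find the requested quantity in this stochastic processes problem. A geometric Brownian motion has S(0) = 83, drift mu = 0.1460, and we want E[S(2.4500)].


E[S(t)] = S(0) * exp(mu * t)
= 83 * exp(0.1460 * 2.4500)
= 83 * 1.4300
= 118.6930

118.6930


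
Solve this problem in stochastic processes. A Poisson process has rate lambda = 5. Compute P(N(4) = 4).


P(N(t)=k) = (lambda*t)^k * exp(-lambda*t) / k!
lambda*t = 20
= 20^4 * exp(-20) / 4!
= 160000 * 2.0612e-09 / 24
= 1.3741e-05

1.3741e-05


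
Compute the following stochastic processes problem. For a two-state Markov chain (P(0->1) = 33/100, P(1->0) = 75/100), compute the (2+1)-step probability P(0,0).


P^3 = P^2 * P^1
Computing via matrix multiplication of the transition matrix.
Entry (0,0) of P^3 = 0.6943

0.6943


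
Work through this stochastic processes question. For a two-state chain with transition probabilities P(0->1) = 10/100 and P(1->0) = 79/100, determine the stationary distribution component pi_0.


Stationary distribution: pi_0 = p10/(p01+p10), pi_1 = p01/(p01+p10)
p01 = 0.1000, p10 = 0.7900
pi_0 = 0.8876

0.8876


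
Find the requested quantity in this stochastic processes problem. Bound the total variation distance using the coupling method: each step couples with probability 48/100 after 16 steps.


TV distance bound <= (1-delta)^n
= (1 - 0.4800)^16
= 0.5200^16
= 2.8579e-05

2.8579e-05


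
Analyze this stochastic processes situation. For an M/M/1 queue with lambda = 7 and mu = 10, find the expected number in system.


rho = 7/10 = 0.7000
L = rho/(1-rho)
= 0.7000/0.3000
= 2.3333

2.3333


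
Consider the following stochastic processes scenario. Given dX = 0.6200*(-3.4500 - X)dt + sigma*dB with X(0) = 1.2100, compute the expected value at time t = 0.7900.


E[X(t)] = mu + (X(0) - mu)*exp(-theta*t)
= -3.4500 + (1.2100 - -3.4500)*exp(-0.6200*0.7900)
= -3.4500 + 4.6600 * 0.6127
= -0.5946

-0.5946


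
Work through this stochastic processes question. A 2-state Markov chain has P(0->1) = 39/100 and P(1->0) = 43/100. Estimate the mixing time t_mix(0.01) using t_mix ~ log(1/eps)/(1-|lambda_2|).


lambda_2 = |1 - p01 - p10| = |1 - 0.3900 - 0.4300| = 0.1800
t_mix ~ log(1/eps)/(1 - |lambda_2|)
= log(100)/(1 - 0.1800) = 4.6052/0.8200
= 5.6161

5.6161


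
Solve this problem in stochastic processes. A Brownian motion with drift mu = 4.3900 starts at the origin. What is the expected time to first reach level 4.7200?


Expected first passage time = a/mu
= 4.7200/4.3900
= 1.0752

1.0752


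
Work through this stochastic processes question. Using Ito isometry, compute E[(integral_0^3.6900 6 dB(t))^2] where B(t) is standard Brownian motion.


By Ito isometry: E[(int f dB)^2] = int f^2 dt
= 6^2 * 3.6900
= 36 * 3.6900 = 132.8400

132.8400


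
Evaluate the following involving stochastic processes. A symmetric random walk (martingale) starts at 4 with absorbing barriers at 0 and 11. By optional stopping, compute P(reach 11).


By optional stopping theorem: E(M at tau) = M(0) = 4
P(hit 11)*11 + P(hit 0)*0 = 4
P(hit 11) = (4 - 0)/(11 - 0) = 4/11 = 0.3636

0.3636


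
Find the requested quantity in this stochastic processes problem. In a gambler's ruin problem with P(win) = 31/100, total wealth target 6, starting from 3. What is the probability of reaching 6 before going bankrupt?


Gambler's ruin formula:
r = q/p = 0.6900/0.3100 = 2.2258
P(win) = (1 - r^i)/(1 - r^N)
= (1 - 2.2258^3)/(1 - 2.2258^6)
= 0.0831

0.0831


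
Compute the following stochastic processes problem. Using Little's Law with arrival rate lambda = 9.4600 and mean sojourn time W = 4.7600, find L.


Little's Law: L = lambda * W
= 9.4600 * 4.7600
= 45.0296

45.0296


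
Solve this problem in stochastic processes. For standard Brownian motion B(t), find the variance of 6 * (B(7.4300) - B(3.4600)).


Var(alpha*(B(t)-B(s))) = alpha^2 * (t-s)
= 6^2 * (7.4300 - 3.4600)
= 36 * 3.9700
= 142.9200

142.9200


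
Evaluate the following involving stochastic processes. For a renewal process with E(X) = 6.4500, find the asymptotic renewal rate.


Long-run renewal rate = 1/E(X)
= 1/6.4500
= 0.1550

0.1550


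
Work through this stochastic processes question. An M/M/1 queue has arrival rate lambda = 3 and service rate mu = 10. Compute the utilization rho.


rho = lambda/mu
= 3/10
= 0.3000

0.3000


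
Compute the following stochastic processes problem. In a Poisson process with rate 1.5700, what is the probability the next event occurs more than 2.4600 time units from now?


P(X > t) = exp(-lambda * t)
= exp(-1.5700 * 2.4600)
= exp(-3.8622) = 0.0210

0.0210


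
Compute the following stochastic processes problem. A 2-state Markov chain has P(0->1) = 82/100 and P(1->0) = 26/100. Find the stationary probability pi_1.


Stationary distribution: pi_0 = p10/(p01+p10), pi_1 = p01/(p01+p10)
p01 = 0.8200, p10 = 0.2600
pi_1 = 0.7593

0.7593


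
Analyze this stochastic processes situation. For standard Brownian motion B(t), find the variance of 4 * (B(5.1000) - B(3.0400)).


Var(alpha*(B(t)-B(s))) = alpha^2 * (t-s)
= 4^2 * (5.1000 - 3.0400)
= 16 * 2.0600
= 32.9600

32.9600


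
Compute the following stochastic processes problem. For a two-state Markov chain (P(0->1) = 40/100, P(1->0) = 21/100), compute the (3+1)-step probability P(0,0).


P^4 = P^3 * P^1
Computing via matrix multiplication of the transition matrix.
Entry (0,0) of P^4 = 0.3594

0.3594


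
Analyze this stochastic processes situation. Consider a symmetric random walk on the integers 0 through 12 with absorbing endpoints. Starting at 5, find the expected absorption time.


For symmetric RW on 0,...,N with absorbing barriers, E(i) = i*(N-i)
E(5) = 5 * 7 = 35

35


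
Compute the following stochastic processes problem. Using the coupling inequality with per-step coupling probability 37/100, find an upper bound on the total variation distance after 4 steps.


TV distance bound <= (1-delta)^n
= (1 - 0.3700)^4
= 0.6300^4
= 0.1575

0.1575


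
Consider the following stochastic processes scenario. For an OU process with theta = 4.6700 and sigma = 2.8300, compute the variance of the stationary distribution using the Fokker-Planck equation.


Stationary variance = sigma^2 / (2*theta)
= 2.8300^2 / (2*4.6700)
= 8.0089 / 9.3400
= 0.8575

0.8575


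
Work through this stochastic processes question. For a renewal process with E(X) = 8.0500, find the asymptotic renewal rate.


Long-run renewal rate = 1/E(X)
= 1/8.0500
= 0.1242

0.1242


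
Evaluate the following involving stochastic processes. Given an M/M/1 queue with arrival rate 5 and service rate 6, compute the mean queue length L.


rho = 5/6 = 0.8333
L = rho/(1-rho)
= 0.8333/0.1667
= 5.0000

5.0000


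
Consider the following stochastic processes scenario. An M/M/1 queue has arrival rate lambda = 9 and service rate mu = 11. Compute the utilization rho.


rho = lambda/mu
= 9/11
= 0.8182

0.8182


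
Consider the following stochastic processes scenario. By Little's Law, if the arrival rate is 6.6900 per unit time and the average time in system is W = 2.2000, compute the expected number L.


Little's Law: L = lambda * W
= 6.6900 * 2.2000
= 14.7180

14.7180


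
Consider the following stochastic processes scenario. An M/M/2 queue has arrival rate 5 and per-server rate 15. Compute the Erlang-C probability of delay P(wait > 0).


a = lambda/mu = 0.3333
rho = a/c = 0.1667
Erlang-C formula applied:
C(c,a) = 0.0476

0.0476


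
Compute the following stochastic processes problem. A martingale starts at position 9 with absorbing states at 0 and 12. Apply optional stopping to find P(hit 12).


By optional stopping theorem: E(M at tau) = M(0) = 9
P(hit 12)*12 + P(hit 0)*0 = 9
P(hit 12) = (9 - 0)/(12 - 0) = 3/4 = 0.7500

0.7500


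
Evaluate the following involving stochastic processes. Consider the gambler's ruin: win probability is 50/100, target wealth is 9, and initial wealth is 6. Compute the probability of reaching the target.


p = 1/2: P(win) = i/N = 6/9
= 0.6667

0.6667


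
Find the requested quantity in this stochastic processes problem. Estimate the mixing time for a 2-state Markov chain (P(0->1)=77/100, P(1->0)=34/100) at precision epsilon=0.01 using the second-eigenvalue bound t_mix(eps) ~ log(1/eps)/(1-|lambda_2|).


lambda_2 = |1 - p01 - p10| = |1 - 0.7700 - 0.3400| = 0.1100
t_mix ~ log(1/eps)/(1 - |lambda_2|)
= log(100)/(1 - 0.1100) = 4.6052/0.8900
= 5.1743

5.1743


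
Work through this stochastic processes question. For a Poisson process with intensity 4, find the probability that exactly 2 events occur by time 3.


P(N(t)=k) = (lambda*t)^k * exp(-lambda*t) / k!
lambda*t = 12
= 12^2 * exp(-12) / 2!
= 144 * 6.1442e-06 / 2
= 4.4238e-04

4.4238e-04


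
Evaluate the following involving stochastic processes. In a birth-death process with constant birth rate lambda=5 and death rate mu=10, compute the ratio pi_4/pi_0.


For birth-death process, pi_n/pi_0 = (lambda/mu)^n
= (5/10)^4
= 0.0625

0.0625


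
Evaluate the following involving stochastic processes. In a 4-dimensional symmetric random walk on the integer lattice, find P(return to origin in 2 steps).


P(return in 2 steps) = P(reverse first step) = 1/(2d)
= 1/8
= 0.1250

0.1250


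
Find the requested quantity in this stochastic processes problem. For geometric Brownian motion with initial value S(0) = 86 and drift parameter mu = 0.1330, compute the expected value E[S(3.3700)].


E[S(t)] = S(0) * exp(mu * t)
= 86 * exp(0.1330 * 3.3700)
= 86 * 1.5655
= 134.6336

134.6336


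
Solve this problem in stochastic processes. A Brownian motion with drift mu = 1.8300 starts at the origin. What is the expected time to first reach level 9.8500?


Expected first passage time = a/mu
= 9.8500/1.8300
= 5.3825

5.3825


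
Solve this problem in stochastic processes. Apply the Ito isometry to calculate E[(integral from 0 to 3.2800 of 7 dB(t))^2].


By Ito isometry: E[(int f dB)^2] = int f^2 dt
= 7^2 * 3.2800
= 49 * 3.2800 = 160.7200

160.7200


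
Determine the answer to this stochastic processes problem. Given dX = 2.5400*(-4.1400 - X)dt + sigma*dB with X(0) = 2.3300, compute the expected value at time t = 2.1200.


E[X(t)] = mu + (X(0) - mu)*exp(-theta*t)
= -4.1400 + (2.3300 - -4.1400)*exp(-2.5400*2.1200)
= -4.1400 + 6.4700 * 0.0046
= -4.1103

-4.1103


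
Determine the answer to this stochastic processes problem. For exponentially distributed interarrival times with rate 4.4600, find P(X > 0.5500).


P(X > t) = exp(-lambda * t)
= exp(-4.4600 * 0.5500)
= exp(-2.4530) = 0.0860

0.0860


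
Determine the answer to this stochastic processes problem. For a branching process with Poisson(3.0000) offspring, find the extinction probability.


Since mu = 3.0000 > 1, extinction prob q < 1.
Solve s = exp(mu*(s-1)) iteratively.
q = 0.0595

0.0595


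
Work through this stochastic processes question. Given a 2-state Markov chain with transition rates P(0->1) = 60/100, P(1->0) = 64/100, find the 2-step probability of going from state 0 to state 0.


Computing P^2 by matrix multiplication.
P = [[0.4000, 0.6000], [0.6400, 0.3600]]
After raising P to the power 2:
P^2(0,0) = 0.5440

0.5440


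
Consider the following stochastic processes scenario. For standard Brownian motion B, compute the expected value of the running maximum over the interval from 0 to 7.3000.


E(max B(s)) = sqrt(2t/pi)
= sqrt(2*7.3000/pi)
= sqrt(4.6473)
= 2.1558

2.1558


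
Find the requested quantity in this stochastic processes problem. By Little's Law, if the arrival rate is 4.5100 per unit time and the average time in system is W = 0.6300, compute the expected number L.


Little's Law: L = lambda * W
= 4.5100 * 0.6300
= 2.8413

2.8413


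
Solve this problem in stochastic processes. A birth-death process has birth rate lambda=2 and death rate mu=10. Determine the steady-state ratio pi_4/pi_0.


For birth-death process, pi_n/pi_0 = (lambda/mu)^n
= (2/10)^4
= 0.0016

0.0016


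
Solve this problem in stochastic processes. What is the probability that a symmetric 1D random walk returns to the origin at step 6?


P(S(6) = 0) = C(6,3) / 4^3
= 20 / 64
= 0.3125

0.3125


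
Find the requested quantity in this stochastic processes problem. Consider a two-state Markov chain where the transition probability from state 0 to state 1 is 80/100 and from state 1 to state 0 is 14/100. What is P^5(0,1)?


Computing P^5 by matrix multiplication.
P = [[0.2000, 0.8000], [0.1400, 0.8600]]
After raising P to the power 5:
P^5(0,1) = 0.8511

0.8511


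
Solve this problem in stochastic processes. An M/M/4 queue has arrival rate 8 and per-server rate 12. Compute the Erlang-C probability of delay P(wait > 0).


a = lambda/mu = 0.6667
rho = a/c = 0.1667
Erlang-C formula applied:
C(c,a) = 0.0051

0.0051


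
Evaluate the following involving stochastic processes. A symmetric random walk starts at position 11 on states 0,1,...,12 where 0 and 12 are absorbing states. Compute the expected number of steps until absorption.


For symmetric RW on 0,...,N with absorbing barriers, E(i) = i*(N-i)
E(11) = 11 * 1 = 11

11


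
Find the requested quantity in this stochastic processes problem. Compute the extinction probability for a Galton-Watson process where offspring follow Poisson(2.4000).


Since mu = 2.4000 > 1, extinction prob q < 1.
Solve s = exp(mu*(s-1)) iteratively.
q = 0.1214

0.1214


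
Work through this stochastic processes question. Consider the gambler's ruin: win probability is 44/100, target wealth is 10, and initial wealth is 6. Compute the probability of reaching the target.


Gambler's ruin formula:
r = q/p = 0.5600/0.4400 = 1.2727
P(win) = (1 - r^i)/(1 - r^N)
= (1 - 1.2727^6)/(1 - 1.2727^10)
= 0.3202

0.3202


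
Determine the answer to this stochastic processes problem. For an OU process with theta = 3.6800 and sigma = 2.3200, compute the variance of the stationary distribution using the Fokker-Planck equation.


Stationary variance = sigma^2 / (2*theta)
= 2.3200^2 / (2*3.6800)
= 5.3824 / 7.3600
= 0.7313

0.7313


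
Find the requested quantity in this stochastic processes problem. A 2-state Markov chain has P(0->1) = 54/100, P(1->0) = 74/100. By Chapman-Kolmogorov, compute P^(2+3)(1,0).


P^5 = P^2 * P^3
Computing via matrix multiplication of the transition matrix.
Entry (1,0) of P^5 = 0.5791

0.5791


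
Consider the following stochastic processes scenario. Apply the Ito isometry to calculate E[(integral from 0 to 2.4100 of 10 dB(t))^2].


By Ito isometry: E[(int f dB)^2] = int f^2 dt
= 10^2 * 2.4100
= 100 * 2.4100 = 241.0000

241.0000


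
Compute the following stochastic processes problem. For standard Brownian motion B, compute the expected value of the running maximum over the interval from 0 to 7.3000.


E(max B(s)) = sqrt(2t/pi)
= sqrt(2*7.3000/pi)
= sqrt(4.6473)
= 2.1558

2.1558


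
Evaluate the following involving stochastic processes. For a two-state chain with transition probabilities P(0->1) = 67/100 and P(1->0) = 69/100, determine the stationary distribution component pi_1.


Stationary distribution: pi_0 = p10/(p01+p10), pi_1 = p01/(p01+p10)
p01 = 0.6700, p10 = 0.6900
pi_1 = 0.4926

0.4926


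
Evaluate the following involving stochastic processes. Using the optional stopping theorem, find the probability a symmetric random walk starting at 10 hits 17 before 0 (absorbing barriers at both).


By optional stopping theorem: E(M at tau) = M(0) = 10
P(hit 17)*17 + P(hit 0)*0 = 10
P(hit 17) = (10 - 0)/(17 - 0) = 10/17 = 0.5882

0.5882


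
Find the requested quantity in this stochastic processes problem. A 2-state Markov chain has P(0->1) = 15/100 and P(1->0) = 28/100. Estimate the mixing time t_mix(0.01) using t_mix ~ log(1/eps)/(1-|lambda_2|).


lambda_2 = |1 - p01 - p10| = |1 - 0.1500 - 0.2800| = 0.5700
t_mix ~ log(1/eps)/(1 - |lambda_2|)
= log(100)/(1 - 0.5700) = 4.6052/0.4300
= 10.7097

10.7097


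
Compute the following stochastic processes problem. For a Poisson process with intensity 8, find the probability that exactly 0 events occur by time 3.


P(N(t)=k) = (lambda*t)^k * exp(-lambda*t) / k!
lambda*t = 24
= 24^0 * exp(-24) / 0!
= 1 * 3.7751e-11 / 1
= 3.7751e-11

3.7751e-11


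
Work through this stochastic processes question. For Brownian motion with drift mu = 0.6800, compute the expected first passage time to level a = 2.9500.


Expected first passage time = a/mu
= 2.9500/0.6800
= 4.3382

4.3382


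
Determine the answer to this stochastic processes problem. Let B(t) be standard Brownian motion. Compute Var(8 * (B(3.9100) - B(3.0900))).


Var(alpha*(B(t)-B(s))) = alpha^2 * (t-s)
= 8^2 * (3.9100 - 3.0900)
= 64 * 0.8200
= 52.4800

52.4800


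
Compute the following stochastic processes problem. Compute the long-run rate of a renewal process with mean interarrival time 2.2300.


Long-run renewal rate = 1/E(X)
= 1/2.2300
= 0.4484

0.4484


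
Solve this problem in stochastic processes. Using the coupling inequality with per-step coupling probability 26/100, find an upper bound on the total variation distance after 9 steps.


TV distance bound <= (1-delta)^n
= (1 - 0.2600)^9
= 0.7400^9
= 0.0665

0.0665


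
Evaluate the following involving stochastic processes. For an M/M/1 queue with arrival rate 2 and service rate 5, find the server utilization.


rho = lambda/mu
= 2/5
= 0.4000

0.4000


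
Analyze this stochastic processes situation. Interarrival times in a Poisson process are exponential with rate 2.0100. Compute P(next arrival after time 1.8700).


P(X > t) = exp(-lambda * t)
= exp(-2.0100 * 1.8700)
= exp(-3.7587) = 0.0233

0.0233


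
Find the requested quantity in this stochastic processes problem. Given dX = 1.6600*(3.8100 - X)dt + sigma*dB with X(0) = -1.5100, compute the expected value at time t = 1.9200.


E[X(t)] = mu + (X(0) - mu)*exp(-theta*t)
= 3.8100 + (-1.5100 - 3.8100)*exp(-1.6600*1.9200)
= 3.8100 + -5.3200 * 0.0413
= 3.5904

3.5904


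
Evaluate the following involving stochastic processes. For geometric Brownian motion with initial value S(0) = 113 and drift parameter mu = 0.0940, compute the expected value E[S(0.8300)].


E[S(t)] = S(0) * exp(mu * t)
= 113 * exp(0.0940 * 0.8300)
= 113 * 1.0811
= 122.1693

122.1693


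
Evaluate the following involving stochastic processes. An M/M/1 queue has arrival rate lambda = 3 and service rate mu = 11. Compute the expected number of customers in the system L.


rho = 3/11 = 0.2727
L = rho/(1-rho)
= 0.2727/0.7273
= 0.3750

0.3750


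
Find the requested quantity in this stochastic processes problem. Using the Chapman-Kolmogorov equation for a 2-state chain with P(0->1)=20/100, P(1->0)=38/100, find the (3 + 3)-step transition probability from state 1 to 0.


P^6 = P^3 * P^3
Computing via matrix multiplication of the transition matrix.
Entry (1,0) of P^6 = 0.6516

0.6516


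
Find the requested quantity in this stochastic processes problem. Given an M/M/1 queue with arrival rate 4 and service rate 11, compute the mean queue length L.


rho = 4/11 = 0.3636
L = rho/(1-rho)
= 0.3636/0.6364
= 0.5714

0.5714
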